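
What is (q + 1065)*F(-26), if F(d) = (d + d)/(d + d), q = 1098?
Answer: 2163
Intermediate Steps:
F(d) = 1 (F(d) = (2*d)/((2*d)) = (2*d)*(1/(2*d)) = 1)
(q + 1065)*F(-26) = (1098 + 1065)*1 = 2163*1 = 2163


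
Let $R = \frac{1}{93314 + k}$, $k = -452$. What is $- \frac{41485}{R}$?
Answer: $-3852380070$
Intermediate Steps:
$R = \frac{1}{92862}$ ($R = \frac{1}{93314 - 452} = \frac{1}{92862} \approx 1.0769 \cdot 10^{-5}$)
$- \frac{41485}{R} = - 41485 \frac{1}{\frac{1}{92862}} = \left(-41485\right) 92862 = -3852380070$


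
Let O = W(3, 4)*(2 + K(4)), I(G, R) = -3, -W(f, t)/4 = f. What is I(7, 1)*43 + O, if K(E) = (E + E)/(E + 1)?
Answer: -861/5 ≈ -172.20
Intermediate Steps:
W(f, t) = -4*f
K(E) = 2*E/(1 + E) (K(E) = (2*E)/(1 + E) = 2*E/(1 + E))
O = -216/5 (O = (-4*3)*(2 + 2*4/(1 + 4)) = -12*(2 + 2*4/5) = -12*(2 + 2*4*(⅕)) = -12*(2 + 8/5) = -12*18/5 = -216/5 ≈ -43.200)
I(7, 1)*43 + O = -3*43 - 216/5 = -129 - 216/5 = -861/5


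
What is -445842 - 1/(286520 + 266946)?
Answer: -246758388373/553466 ≈ -4.4584e+5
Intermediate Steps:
-445842 - 1/(286520 + 266946) = -445842 - 1/553466 = -246758388373/553466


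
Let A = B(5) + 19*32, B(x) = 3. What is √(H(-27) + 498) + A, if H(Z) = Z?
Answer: 611 + √471 ≈ 632.70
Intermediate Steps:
A = 611 (A = 3 + 19*32 = 3 + 608 = 611)
√(H(-27) + 498) + A = √(-27 + 498) + 611 = √471 + 611 = 611 + √471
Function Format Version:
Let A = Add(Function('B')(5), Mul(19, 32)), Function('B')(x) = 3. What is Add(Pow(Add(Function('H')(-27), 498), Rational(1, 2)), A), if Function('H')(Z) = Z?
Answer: Add(611, Pow(471, Rational(1, 2))) ≈ 632.70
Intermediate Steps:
A = 611 (A = Add(3, Mul(19, 32)) = Add(3, 608) = 611)
Add(Pow(Add(Function('H')(-27), 498), Rational(1, 2)), A) = Add(Pow(Add(-27, 498), Rational(1, 2)), 611) = Add(Pow(471, Rational(1, 2)), 611) = Add(611, Pow(471, Rational(1, 2)))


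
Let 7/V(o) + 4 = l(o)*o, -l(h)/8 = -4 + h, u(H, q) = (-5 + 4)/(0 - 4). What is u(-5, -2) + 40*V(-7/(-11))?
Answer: 34277/1588 ≈ 21.585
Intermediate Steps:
u(H, q) = ¼ (u(H, q) = -1/(-4) = -1*(-¼) = ¼)
l(h) = 32 - 8*h (l(h) = -8*(-4 + h) = 32 - 8*h)
V(o) = 7/(-4 + o*(32 - 8*o)) (V(o) = 7/(-4 + (32 - 8*o)*o) = 7/(-4 + o*(32 - 8*o)))
u(-5, -2) + 40*V(-7/(-11)) = ¼ + 40*(-7/(4 + 8*(-7/(-11))*(-4 - 7/(-11)))) = ¼ + 40*(-7/(4 + 8*(-7*(-1/11))*(-4 - 7*(-1/11)))) = ¼ + 40*(-7/(4 + 8*(7/11)*(-4 + 7/11))) = ¼ + 40*(-7/(4 + 8*(7/11)*(-37/11))) = ¼ + 40*(-7/(4 - 2072/121)) = ¼ + 40*(-7/(-1588/121)) = ¼ + 40*(-7*(-121/1588)) = ¼ + 40*(847/1588) = ¼ + 8470/397 = 34277/1588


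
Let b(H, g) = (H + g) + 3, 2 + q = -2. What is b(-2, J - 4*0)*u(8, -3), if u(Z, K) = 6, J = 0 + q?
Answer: -18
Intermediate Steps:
q = -4 (q = -2 - 2 = -4)
J = -4 (J = 0 - 4 = -4)
b(H, g) = 3 + H + g
b(-2, J - 4*0)*u(8, -3) = (3 - 2 + (-4 - 4*0))*6 = (3 - 2 + (-4 + 0))*6 = (3 - 2 - 4)*6 = -3*6 = -18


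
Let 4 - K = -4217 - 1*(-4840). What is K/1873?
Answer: -619/1873 ≈ -0.33049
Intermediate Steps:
K = -619 (K = 4 - (-4217 - 1*(-4840)) = 4 - (-4217 + 4840) = 4 - 1*623 = 4 - 623 = -619)
K/1873 = -619/1873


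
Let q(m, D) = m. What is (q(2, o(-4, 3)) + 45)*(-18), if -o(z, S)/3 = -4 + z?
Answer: -846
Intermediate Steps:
o(z, S) = 12 - 3*z (o(z, S) = -3*(-4 + z) = 12 - 3*z)
(q(2, o(-4, 3)) + 45)*(-18) = (2 + 45)*(-18) = 47*(-18) = -846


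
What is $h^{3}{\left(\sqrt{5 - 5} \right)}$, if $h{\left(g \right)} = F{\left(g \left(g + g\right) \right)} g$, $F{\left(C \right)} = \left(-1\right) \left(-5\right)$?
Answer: $0$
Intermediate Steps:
$F{\left(C \right)} = 5$
$h{\left(g \right)} = 5 g$
$h^{3}{\left(\sqrt{5 - 5} \right)} = \left(5 \sqrt{5 - 5}\right)^{3} = \left(5 \sqrt{0}\right)^{3} = \left(5 \cdot 0\right)^{3} = 0^{3} = 0$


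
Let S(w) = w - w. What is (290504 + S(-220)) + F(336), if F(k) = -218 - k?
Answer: 289950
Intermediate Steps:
S(w) = 0
(290504 + S(-220)) + F(336) = (290504 + 0) + (-218 - 1*336) = 290504 + (-218 - 336) = 290504 - 554 = 289950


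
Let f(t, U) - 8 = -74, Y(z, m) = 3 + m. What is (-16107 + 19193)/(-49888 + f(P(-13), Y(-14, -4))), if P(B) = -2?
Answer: -1543/24977 ≈ -0.061777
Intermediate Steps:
f(t, U) = -66 (f(t, U) = 8 - 74 = -66)
(-16107 + 19193)/(-49888 + f(P(-13), Y(-14, -4))) = (-16107 + 19193)/(-49888 - 66) = 3086/(-49954) = 3086*(-1/49954) = -1543/24977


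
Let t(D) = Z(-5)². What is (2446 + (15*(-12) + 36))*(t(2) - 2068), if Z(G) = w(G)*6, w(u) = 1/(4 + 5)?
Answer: -42835616/9 ≈ -4.7595e+6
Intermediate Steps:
w(u) = ⅑ (w(u) = 1/9 = ⅑)
Z(G) = ⅔ (Z(G) = (⅑)*6 = ⅔)
t(D) = 4/9 (t(D) = (⅔)² = 4/9)
(2446 + (15*(-12) + 36))*(t(2) - 2068) = (2446 + (15*(-12) + 36))*(4/9 - 2068) = (2446 + (-180 + 36))*(-18608/9) = (2446 - 144)*(-18608/9) = 2302*(-18608/9) = -42835616/9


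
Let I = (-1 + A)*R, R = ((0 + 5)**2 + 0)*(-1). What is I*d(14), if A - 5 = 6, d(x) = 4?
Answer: -1000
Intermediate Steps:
A = 11 (A = 5 + 6 = 11)
R = -25 (R = (5**2 + 0)*(-1) = (25 + 0)*(-1) = 25*(-1) = -25)
I = -250 (I = (-1 + 11)*(-25) = 10*(-25) = -250)
I*d(14) = -250*4 = -1000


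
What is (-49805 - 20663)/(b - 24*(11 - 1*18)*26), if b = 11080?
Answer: -17617/3862 ≈ -4.5616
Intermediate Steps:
(-49805 - 20663)/(b - 24*(11 - 1*18)*26) = (-49805 - 20663)/(11080 - 24*(11 - 1*18)*26) = -70468/(11080 - 24*(11 - 18)*26) = -70468/(11080 - 24*(-7)*26) = -70468/(11080 + 168*26) = -70468/(11080 + 4368) = -70468/15448 = -70468*1/15448 = -17617/3862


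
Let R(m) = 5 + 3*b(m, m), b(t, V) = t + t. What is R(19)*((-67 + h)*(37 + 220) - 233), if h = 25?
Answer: -1312213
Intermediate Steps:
b(t, V) = 2*t
R(m) = 5 + 6*m (R(m) = 5 + 3*(2*m) = 5 + 6*m)
R(19)*((-67 + h)*(37 + 220) - 233) = (5 + 6*19)*((-67 + 25)*(37 + 220) - 233) = (5 + 114)*(-42*257 - 233) = 119*(-10794 - 233) = 119*(-11027) = -1312213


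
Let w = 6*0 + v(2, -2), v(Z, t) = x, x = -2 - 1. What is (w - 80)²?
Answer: 6889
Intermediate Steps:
x = -3
v(Z, t) = -3
w = -3 (w = 6*0 - 3 = 0 - 3 = -3)
(w - 80)² = (-3 - 80)² = (-83)² = 6889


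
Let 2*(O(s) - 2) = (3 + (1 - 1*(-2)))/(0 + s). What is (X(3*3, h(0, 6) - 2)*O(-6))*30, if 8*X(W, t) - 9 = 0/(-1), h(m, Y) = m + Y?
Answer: 405/8 ≈ 50.625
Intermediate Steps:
O(s) = 2 + 3/s (O(s) = 2 + ((3 + (1 - 1*(-2)))/(0 + s))/2 = 2 + ((3 + (1 + 2))/s)/2 = 2 + ((3 + 3)/s)/2 = 2 + (6/s)/2 = 2 + 3/s)
h(m, Y) = Y + m
X(W, t) = 9/8 (X(W, t) = 9/8 + (0/(-1))/8 = 9/8 + (0*(-1))/8 = 9/8 + (1/8)*0 = 9/8 + 0 = 9/8)
(X(3*3, h(0, 6) - 2)*O(-6))*30 = (9*(2 + 3/(-6))/8)*30 = (9*(2 + 3*(-1/6))/8)*30 = (9*(2 - 1/2)/8)*30 = ((9/8)*(3/2))*30 = (27/16)*30 = 405/8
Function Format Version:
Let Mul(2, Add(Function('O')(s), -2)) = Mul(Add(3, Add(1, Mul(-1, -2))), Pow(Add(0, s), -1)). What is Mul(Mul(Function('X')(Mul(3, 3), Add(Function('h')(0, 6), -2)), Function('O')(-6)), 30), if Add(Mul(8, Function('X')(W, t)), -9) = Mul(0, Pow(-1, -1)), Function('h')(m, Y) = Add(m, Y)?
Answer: Rational(405, 8) ≈ 50.625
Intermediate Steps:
Function('O')(s) = Add(2, Mul(3, Pow(s, -1))) (Function('O')(s) = Add(2, Mul(Rational(1, 2), Mul(Add(3, Add(1, Mul(-1, -2))), Pow(Add(0, s), -1)))) = Add(2, Mul(Rational(1, 2), Mul(Add(3, Add(1, 2)), Pow(s, -1)))) = Add(2, Mul(Rational(1, 2), Mul(Add(3, 3), Pow(s, -1)))) = Add(2, Mul(Rational(1, 2), Mul(6, Pow(s, -1)))) = Add(2, Mul(3, Pow(s, -1))))
Function('h')(m, Y) = Add(Y, m)
Function('X')(W, t) = Rational(9, 8) (Function('X')(W, t) = Add(Rational(9, 8), Mul(Rational(1, 8), Mul(0, Pow(-1, -1)))) = Add(Rational(9, 8), Mul(Rational(1, 8), Mul(0, -1))) = Add(Rational(9, 8), Mul(Rational(1, 8), 0)) = Add(Rational(9, 8), 0) = Rational(9, 8))
Mul(Mul(Function('X')(Mul(3, 3), Add(Function('h')(0, 6), -2)), Function('O')(-6)), 30) = Mul(Mul(Rational(9, 8), Add(2, Mul(3, Pow(-6, -1)))), 30) = Mul(Mul(Rational(9, 8), Add(2, Mul(3, Rational(-1, 6)))), 30) = Mul(Mul(Rational(9, 8), Add(2, Rational(-1, 2))), 30) = Mul(Mul(Rational(9, 8), Rational(3, 2)), 30) = Mul(Rational(27, 16), 30) = Rational(405, 8)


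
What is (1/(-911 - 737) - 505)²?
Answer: 692625082081/2715904 ≈ 2.5503e+5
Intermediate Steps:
(1/(-911 - 737) - 505)² = (1/(-1648) - 505)² = (-1/1648 - 505)² = (-832241/1648)² = 692625082081/2715904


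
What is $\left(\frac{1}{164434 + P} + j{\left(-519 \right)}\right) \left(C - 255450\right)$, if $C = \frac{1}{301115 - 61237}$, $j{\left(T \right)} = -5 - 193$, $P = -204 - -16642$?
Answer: $\frac{2194486154892377845}{43387213616} \approx 5.0579 \cdot 10^{7}$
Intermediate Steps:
$P = 16438$ ($P = -204 + 16642 = 16438$)
$j{\left(T \right)} = -198$ ($j{\left(T \right)} = -5 - 193 = -198$)
$C = \frac{1}{239878} \approx 4.1688 \cdot 10^{-6}$
$\left(\frac{1}{164434 + P} + j{\left(-519 \right)}\right) \left(C - 255450\right) = \left(\frac{1}{164434 + 16438} - 198\right) \left(\frac{1}{239878} - 255450\right) = \left(\frac{1}{180872} - 198\right) \left(- \frac{61276835099}{239878}\right) = \left(- \frac{35812655}{180872}\right) \left(- \frac{61276835099}{239878}\right) = \frac{2194486154892377845}{43387213616}$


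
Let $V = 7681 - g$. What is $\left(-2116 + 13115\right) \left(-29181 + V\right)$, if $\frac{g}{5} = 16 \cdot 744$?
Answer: $-891138980$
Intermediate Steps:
$g = 59520$ ($g = 5 \cdot 16 \cdot 744 = 5 \cdot 11904 = 59520$)
$V = -51839$ ($V = 7681 - 59520 = -51839$)
$\left(-2116 + 13115\right) \left(-29181 + V\right) = \left(-2116 + 13115\right) \left(-29181 - 51839\right) = 10999 \left(-81020\right) = -891138980$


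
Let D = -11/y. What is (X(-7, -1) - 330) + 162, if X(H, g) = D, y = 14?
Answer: -2363/14 ≈ -168.79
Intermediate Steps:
D = -11/14 ≈ -0.78571
X(H, g) = -11/14
(X(-7, -1) - 330) + 162 = (-11/14 - 330) + 162 = -4631/14 + 162 = -2363/14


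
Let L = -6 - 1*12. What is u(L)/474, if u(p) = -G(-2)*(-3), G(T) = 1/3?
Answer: 1/474 ≈ 0.0021097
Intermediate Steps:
L = -18 (L = -6 - 12 = -18)
G(T) = ⅓
u(p) = 1 (u(p) = -1*⅓*(-3) = -⅓*(-3) = 1)
u(L)/474 = 1/474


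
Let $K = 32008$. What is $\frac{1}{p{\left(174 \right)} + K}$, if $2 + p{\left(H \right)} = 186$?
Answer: $\frac{1}{32192} \approx 3.1064 \cdot 10^{-5}$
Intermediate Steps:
$p{\left(H \right)} = 184$ ($p{\left(H \right)} = -2 + 186 = 184$)
$\frac{1}{p{\left(174 \right)} + K} = \frac{1}{184 + 32008} = \frac{1}{32192}$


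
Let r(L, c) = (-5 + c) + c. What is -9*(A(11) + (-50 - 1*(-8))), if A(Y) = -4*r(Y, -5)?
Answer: -162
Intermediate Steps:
r(L, c) = -5 + 2*c
A(Y) = 60 (A(Y) = -4*(-5 + 2*(-5)) = -4*(-5 - 10) = -4*(-15) = 60)
-9*(A(11) + (-50 - 1*(-8))) = -9*(60 + (-50 - 1*(-8))) = -9*(60 + (-50 + 8)) = -9*(60 - 42) = -9*18 = -162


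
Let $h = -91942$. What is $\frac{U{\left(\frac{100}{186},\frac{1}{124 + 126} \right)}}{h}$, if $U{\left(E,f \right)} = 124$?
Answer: $- \frac{62}{45971} \approx -0.0013487$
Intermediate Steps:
$\frac{U{\left(\frac{100}{186},\frac{1}{124 + 126} \right)}}{h} = \frac{124}{-91942} = 124 \left(- \frac{1}{91942}\right) = - \frac{62}{45971}$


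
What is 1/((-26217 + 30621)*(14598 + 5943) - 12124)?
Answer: 1/90450440 ≈ 1.1056e-8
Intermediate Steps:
1/((-26217 + 30621)*(14598 + 5943) - 12124) = 1/(4404*20541 - 12124) = 1/(90462564 - 12124) = 1/90450440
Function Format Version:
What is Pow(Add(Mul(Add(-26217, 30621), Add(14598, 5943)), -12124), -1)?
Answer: Rational(1, 90450440) ≈ 1.1056e-8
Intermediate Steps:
Pow(Add(Mul(Add(-26217, 30621), Add(14598, 5943)), -12124), -1) = Pow(Add(Mul(4404, 20541), -12124), -1) = Pow(Add(90462564, -12124), -1) = Pow(90450440, -1) = Rational(1, 90450440)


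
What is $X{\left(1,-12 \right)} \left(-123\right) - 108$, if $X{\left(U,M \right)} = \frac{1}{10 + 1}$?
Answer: $- \frac{1311}{11} \approx -119.18$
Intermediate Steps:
$X{\left(U,M \right)} = \frac{1}{11}$
$X{\left(1,-12 \right)} \left(-123\right) - 108 = \frac{1}{11} \left(-123\right) - 108 = - \frac{123}{11} - 108 = - \frac{1311}{11}$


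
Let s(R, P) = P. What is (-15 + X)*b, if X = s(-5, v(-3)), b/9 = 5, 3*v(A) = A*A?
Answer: -540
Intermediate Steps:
v(A) = A²/3 (v(A) = (A*A)/3 = A²/3)
b = 45 (b = 9*5 = 45)
X = 3 (X = (⅓)*(-3)² = (⅓)*9 = 3)
(-15 + X)*b = (-15 + 3)*45 = -12*45 = -540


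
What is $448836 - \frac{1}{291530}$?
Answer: $\frac{130849159079}{291530} \approx 4.4884 \cdot 10^{5}$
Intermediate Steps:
$448836 - \frac{1}{291530} = \frac{130849159079}{291530}$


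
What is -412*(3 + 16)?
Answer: -7828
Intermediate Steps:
-412*(3 + 16) = -412*19 = -7828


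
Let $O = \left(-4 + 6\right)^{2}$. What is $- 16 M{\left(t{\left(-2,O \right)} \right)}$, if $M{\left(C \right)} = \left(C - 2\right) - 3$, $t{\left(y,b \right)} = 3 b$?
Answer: $-112$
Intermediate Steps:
$O = 4$ ($O = 2^{2} = 4$)
$M{\left(C \right)} = -5 + C$ ($M{\left(C \right)} = \left(-2 + C\right) - 3 = -5 + C$)
$- 16 M{\left(t{\left(-2,O \right)} \right)} = - 16 \left(-5 + 3 \cdot 4\right) = - 16 \left(-5 + 12\right) = \left(-16\right) 7 = -112$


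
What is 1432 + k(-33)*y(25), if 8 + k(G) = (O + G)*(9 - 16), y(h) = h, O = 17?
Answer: 4032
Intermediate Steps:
k(G) = -127 - 7*G (k(G) = -8 + (17 + G)*(9 - 16) = -8 + (17 + G)*(-7) = -8 + (-119 - 7*G) = -127 - 7*G)
1432 + k(-33)*y(25) = 1432 + (-127 - 7*(-33))*25 = 1432 + (-127 + 231)*25 = 1432 + 104*25 = 1432 + 2600 = 4032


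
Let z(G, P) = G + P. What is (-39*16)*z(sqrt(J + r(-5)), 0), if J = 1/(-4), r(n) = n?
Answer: -312*I*sqrt(21) ≈ -1429.8*I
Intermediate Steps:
J = -1/4 ≈ -0.25000
(-39*16)*z(sqrt(J + r(-5)), 0) = (-39*16)*(sqrt(-1/4 - 5) + 0) = -624*(sqrt(-21/4) + 0) = -624*(I*sqrt(21)/2 + 0) = -312*I*sqrt(21)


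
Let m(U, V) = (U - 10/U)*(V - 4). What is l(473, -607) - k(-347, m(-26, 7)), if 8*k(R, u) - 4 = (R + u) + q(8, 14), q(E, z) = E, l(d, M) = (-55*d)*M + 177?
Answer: 821149341/52 ≈ 1.5791e+7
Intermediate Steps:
l(d, M) = 177 - 55*M*d (l(d, M) = -55*M*d + 177 = 177 - 55*M*d)
m(U, V) = (-4 + V)*(U - 10/U) (m(U, V) = (U - 10/U)*(-4 + V) = (-4 + V)*(U - 10/U))
k(R, u) = 3/2 + R/8 + u/8 (k(R, u) = ½ + ((R + u) + 8)/8 = ½ + (8 + R + u)/8 = ½ + (1 + R/8 + u/8) = 3/2 + R/8 + u/8)
l(473, -607) - k(-347, m(-26, 7)) = (177 - 55*(-607)*473) - (3/2 + (⅛)*(-347) + ((40 - 10*7 + (-26)²*(-4 + 7))/(-26))/8) = (177 + 15791105) - (3/2 - 347/8 + (-(40 - 70 + 676*3)/26)/8) = 15791282 - (3/2 - 347/8 + (-(40 - 70 + 2028)/26)/8) = 15791282 - (3/2 - 347/8 + (-1/26*1998)/8) = 15791282 - (3/2 - 347/8 + (⅛)*(-999/13)) = 15791282 - (3/2 - 347/8 - 999/104) = 15791282 - 1*(-2677/52) = 15791282 + 2677/52 = 821149341/52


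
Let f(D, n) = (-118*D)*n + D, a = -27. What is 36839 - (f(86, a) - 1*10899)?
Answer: -226344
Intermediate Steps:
f(D, n) = D - 118*D*n (f(D, n) = -118*D*n + D = D - 118*D*n)
36839 - (f(86, a) - 1*10899) = 36839 - (86*(1 - 118*(-27)) - 1*10899) = 36839 - (86*(1 + 3186) - 10899) = 36839 - (86*3187 - 10899) = 36839 - (274082 - 10899) = 36839 - 1*263183 = 36839 - 263183 = -226344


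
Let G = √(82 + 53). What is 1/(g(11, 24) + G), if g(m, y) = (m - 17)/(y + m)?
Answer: 70/55113 + 1225*√15/55113 ≈ 0.087355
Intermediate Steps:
g(m, y) = (-17 + m)/(m + y)
G = 3*√15 (G = √135 = 3*√15 ≈ 11.619)
1/(g(11, 24) + G) = 1/((-17 + 11)/(11 + 24) + 3*√15) = 1/(-6/35 + 3*√15)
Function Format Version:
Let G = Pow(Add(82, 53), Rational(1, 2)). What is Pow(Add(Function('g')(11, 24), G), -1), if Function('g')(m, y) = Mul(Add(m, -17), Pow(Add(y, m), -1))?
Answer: Add(Rational(70, 55113), Mul(Rational(1225, 55113), Pow(15, Rational(1, 2)))) ≈ 0.087355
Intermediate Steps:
Function('g')(m, y) = Mul(Pow(Add(m, y), -1), Add(-17, m)) (Function('g')(m, y) = Mul(Add(-17, m), Pow(Add(m, y), -1)) = Mul(Pow(Add(m, y), -1), Add(-17, m)))
G = Mul(3, Pow(15, Rational(1, 2))) (G = Pow(135, Rational(1, 2)) = Mul(3, Pow(15, Rational(1, 2))) ≈ 11.619)
Pow(Add(Function('g')(11, 24), G), -1) = Pow(Add(Mul(Pow(Add(11, 24), -1), Add(-17, 11)), Mul(3, Pow(15, Rational(1, 2)))), -1) = Pow(Add(Mul(Pow(35, -1), -6), Mul(3, Pow(15, Rational(1, 2)))), -1) = Pow(Add(Mul(Rational(1, 35), -6), Mul(3, Pow(15, Rational(1, 2)))), -1) = Pow(Add(Rational(-6, 35), Mul(3, Pow(15, Rational(1, 2)))), -1)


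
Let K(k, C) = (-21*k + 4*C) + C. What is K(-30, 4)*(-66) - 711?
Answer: -43611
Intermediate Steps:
K(k, C) = -21*k + 5*C
K(-30, 4)*(-66) - 711 = (-21*(-30) + 5*4)*(-66) - 711 = (630 + 20)*(-66) - 711 = 650*(-66) - 711 = -42900 - 711 = -43611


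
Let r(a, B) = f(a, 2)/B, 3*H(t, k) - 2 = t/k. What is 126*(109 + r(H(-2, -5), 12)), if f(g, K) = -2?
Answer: 13713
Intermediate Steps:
H(t, k) = ⅔ + t/(3*k) (H(t, k) = ⅔ + (t/k)/3 = ⅔ + t/(3*k))
r(a, B) = -2/B
126*(109 + r(H(-2, -5), 12)) = 126*(109 - 2/12) = 126*(109 - 2*1/12) = 126*(109 - ⅙) = 126*(653/6) = 13713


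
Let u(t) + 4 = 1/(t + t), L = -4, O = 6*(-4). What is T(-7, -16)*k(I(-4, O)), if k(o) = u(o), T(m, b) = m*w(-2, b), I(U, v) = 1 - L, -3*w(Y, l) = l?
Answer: 728/5 ≈ 145.60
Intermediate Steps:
O = -24
w(Y, l) = -l/3
I(U, v) = 5 (I(U, v) = 1 - 1*(-4) = 1 + 4 = 5)
T(m, b) = -b*m/3 (T(m, b) = m*(-b/3) = -b*m/3)
u(t) = -4 + 1/(2*t) (u(t) = -4 + 1/(t + t) = -4 + 1/(2*t))
k(o) = -4 + 1/(2*o)
T(-7, -16)*k(I(-4, O)) = (-1/3*(-16)*(-7))*(-4 + (1/2)/5) = -112*(-4 + (1/2)*(1/5))/3 = -112*(-4 + 1/10)/3 = -112/3*(-39/10) = 728/5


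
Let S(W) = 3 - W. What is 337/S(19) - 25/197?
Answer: -66789/3152 ≈ -21.189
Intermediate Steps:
337/S(19) - 25/197 = 337/(3 - 1*19) - 25/197 = 337/(3 - 19) - 25*1/197 = 337/(-16) - 25/197 = 337*(-1/16) - 25/197 = -337/16 - 25/197 = -66789/3152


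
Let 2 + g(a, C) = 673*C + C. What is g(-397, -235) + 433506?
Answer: 275114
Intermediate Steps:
g(a, C) = -2 + 674*C (g(a, C) = -2 + (673*C + C) = -2 + 674*C)
g(-397, -235) + 433506 = (-2 + 674*(-235)) + 433506 = (-2 - 158390) + 433506 = -158392 + 433506 = 275114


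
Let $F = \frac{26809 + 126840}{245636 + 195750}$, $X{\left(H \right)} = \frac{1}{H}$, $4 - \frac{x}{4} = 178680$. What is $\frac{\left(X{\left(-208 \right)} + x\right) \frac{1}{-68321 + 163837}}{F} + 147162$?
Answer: $\frac{224580190696507563}{1526297539936} \approx 1.4714 \cdot 10^{5}$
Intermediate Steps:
$x = -714704$ ($x = 16 - 714720 = -714704$)
$F = \frac{153649}{441386} \approx 0.34811$
$\frac{\left(X{\left(-208 \right)} + x\right) \frac{1}{-68321 + 163837}}{F} + 147162 = \frac{\left(\frac{1}{-208} - 714704\right) \frac{1}{-68321 + 163837}}{\frac{153649}{441386}} + 147162 = \frac{- \frac{1}{208} - 714704}{95516} \cdot \frac{441386}{153649} + 147162 = \left(- \frac{148658433}{208}\right) \frac{1}{95516} \cdot \frac{441386}{153649} + 147162 = \left(- \frac{148658433}{19867328}\right) \frac{441386}{153649} + 147162 = - \frac{32807875554069}{1526297539936} + 147162 = \frac{224580190696507563}{1526297539936}$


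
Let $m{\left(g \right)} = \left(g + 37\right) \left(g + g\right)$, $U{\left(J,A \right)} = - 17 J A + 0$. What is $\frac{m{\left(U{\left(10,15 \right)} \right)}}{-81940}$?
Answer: $- \frac{37695}{241} \approx -156.41$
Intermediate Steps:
$U{\left(J,A \right)} = - 17 A J$ ($U{\left(J,A \right)} = - 17 A J + 0 = - 17 A J$)
$m{\left(g \right)} = 2 g \left(37 + g\right)$ ($m{\left(g \right)} = \left(37 + g\right) 2 g = 2 g \left(37 + g\right)$)
$\frac{m{\left(U{\left(10,15 \right)} \right)}}{-81940} = \frac{2 \left(\left(-17\right) 15 \cdot 10\right) \left(37 - 255 \cdot 10\right)}{-81940} = 2 \left(-2550\right) \left(37 - 2550\right) \left(- \frac{1}{81940}\right) = 2 \left(-2550\right) \left(-2513\right) \left(- \frac{1}{81940}\right) = 12816300 \left(- \frac{1}{81940}\right) = - \frac{37695}{241}$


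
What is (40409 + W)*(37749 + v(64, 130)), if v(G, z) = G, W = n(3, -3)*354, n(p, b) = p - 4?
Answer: 1514599715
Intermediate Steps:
n(p, b) = -4 + p
W = -354 (W = (-4 + 3)*354 = -1*354 = -354)
(40409 + W)*(37749 + v(64, 130)) = (40409 - 354)*(37749 + 64) = 40055*37813 = 1514599715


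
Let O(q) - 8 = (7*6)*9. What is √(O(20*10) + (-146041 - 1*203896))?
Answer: 3*I*√38839 ≈ 591.23*I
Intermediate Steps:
O(q) = 386 (O(q) = 8 + (7*6)*9 = 8 + 42*9 = 8 + 378 = 386)
√(O(20*10) + (-146041 - 1*203896)) = √(386 + (-146041 - 1*203896)) = √(386 + (-146041 - 203896)) = √(386 - 349937) = √(-349551) = 3*I*√38839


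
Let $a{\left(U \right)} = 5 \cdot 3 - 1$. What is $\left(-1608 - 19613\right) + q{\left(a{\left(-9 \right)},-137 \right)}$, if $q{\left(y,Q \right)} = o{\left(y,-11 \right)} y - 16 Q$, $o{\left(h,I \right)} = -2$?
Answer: $-19057$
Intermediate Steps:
$a{\left(U \right)} = 14$ ($a{\left(U \right)} = 15 - 1 = 14$)
$q{\left(y,Q \right)} = - 16 Q - 2 y$ ($q{\left(y,Q \right)} = - 2 y - 16 Q = - 16 Q - 2 y$)
$\left(-1608 - 19613\right) + q{\left(a{\left(-9 \right)},-137 \right)} = \left(-1608 - 19613\right) - -2164 = \left(-1608 - 19613\right) + \left(2192 - 28\right) = -21221 + 2164 = -19057$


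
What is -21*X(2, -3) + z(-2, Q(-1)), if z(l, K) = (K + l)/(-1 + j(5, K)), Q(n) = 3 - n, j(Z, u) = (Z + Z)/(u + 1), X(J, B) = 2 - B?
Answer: -103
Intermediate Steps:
j(Z, u) = 2*Z/(1 + u) (j(Z, u) = (2*Z)/(1 + u) = 2*Z/(1 + u))
z(l, K) = (K + l)/(-1 + 10/(1 + K)) (z(l, K) = (K + l)/(-1 + 2*5/(1 + K)) = (K + l)/(-1 + 10/(1 + K)))
-21*X(2, -3) + z(-2, Q(-1)) = -21*(2 - 1*(-3)) - (1 + (3 - 1*(-1)))*((3 - 1*(-1)) - 2)/(-9 + (3 - 1*(-1))) = -21*(2 + 3) - (1 + (3 + 1))*((3 + 1) - 2)/(-9 + (3 + 1)) = -21*5 - (1 + 4)*(4 - 2)/(-9 + 4) = -105 - 1*5*2/(-5) = -105 - 1*(-⅕)*5*2 = -105 + 2 = -103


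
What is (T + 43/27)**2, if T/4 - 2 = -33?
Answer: 10923025/729 ≈ 14984.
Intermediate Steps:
T = -124 (T = 8 + 4*(-33) = 8 - 132 = -124)
(T + 43/27)**2 = (-124 + 43/27)**2 = (-3305/27)**2 = 10923025/729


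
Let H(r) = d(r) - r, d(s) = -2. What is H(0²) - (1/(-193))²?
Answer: -74499/37249 ≈ -2.0000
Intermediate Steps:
H(r) = -2 - r
H(0²) - (1/(-193))² = (-2 - 1*0²) - (1/(-193))² = (-2 - 1*0) - (-1/193)² = (-2 + 0) - 1*1/37249 = -2 - 1/37249 = -74499/37249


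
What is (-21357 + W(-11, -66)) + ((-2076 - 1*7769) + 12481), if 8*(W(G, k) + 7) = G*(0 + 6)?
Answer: -74945/4 ≈ -18736.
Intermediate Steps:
W(G, k) = -7 + 3*G/4 (W(G, k) = -7 + (G*(0 + 6))/8 = -7 + (G*6)/8 = -7 + (6*G)/8 = -7 + 3*G/4)
(-21357 + W(-11, -66)) + ((-2076 - 1*7769) + 12481) = (-21357 + (-7 + (¾)*(-11))) + ((-2076 - 1*7769) + 12481) = (-21357 + (-7 - 33/4)) + ((-2076 - 7769) + 12481) = (-21357 - 61/4) + (-9845 + 12481) = -85489/4 + 2636 = -74945/4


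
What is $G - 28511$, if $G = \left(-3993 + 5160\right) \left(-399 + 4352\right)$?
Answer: $4584640$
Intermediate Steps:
$G = 4613151$ ($G = 1167 \cdot 3953 = 4613151$)
$G - 28511 = 4613151 - 28511 = 4584640$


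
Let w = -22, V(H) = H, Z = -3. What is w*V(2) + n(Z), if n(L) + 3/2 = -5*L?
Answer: -61/2 ≈ -30.500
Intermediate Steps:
n(L) = -3/2 - 5*L
w*V(2) + n(Z) = -22*2 + (-3/2 - 5*(-3)) = -44 + (-3/2 + 15) = -44 + 27/2 = -61/2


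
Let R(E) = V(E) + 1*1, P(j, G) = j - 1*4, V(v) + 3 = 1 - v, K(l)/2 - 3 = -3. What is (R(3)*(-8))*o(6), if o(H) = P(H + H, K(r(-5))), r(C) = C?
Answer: 256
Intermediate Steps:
K(l) = 0 (K(l) = 6 + 2*(-3) = 6 - 6 = 0)
V(v) = -2 - v (V(v) = -3 + (1 - v) = -2 - v)
P(j, G) = -4 + j (P(j, G) = j - 4 = -4 + j)
R(E) = -1 - E (R(E) = (-2 - E) + 1*1 = (-2 - E) + 1 = -1 - E)
o(H) = -4 + 2*H (o(H) = -4 + (H + H) = -4 + 2*H)
(R(3)*(-8))*o(6) = ((-1 - 1*3)*(-8))*(-4 + 2*6) = ((-1 - 3)*(-8))*(-4 + 12) = -4*(-8)*8 = 32*8 = 256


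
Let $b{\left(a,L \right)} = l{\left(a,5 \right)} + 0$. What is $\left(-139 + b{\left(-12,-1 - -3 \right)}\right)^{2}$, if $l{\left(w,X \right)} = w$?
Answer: $22801$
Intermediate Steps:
$b{\left(a,L \right)} = a$ ($b{\left(a,L \right)} = a + 0 = a$)
$\left(-139 + b{\left(-12,-1 - -3 \right)}\right)^{2} = \left(-139 - 12\right)^{2} = \left(-151\right)^{2} = 22801$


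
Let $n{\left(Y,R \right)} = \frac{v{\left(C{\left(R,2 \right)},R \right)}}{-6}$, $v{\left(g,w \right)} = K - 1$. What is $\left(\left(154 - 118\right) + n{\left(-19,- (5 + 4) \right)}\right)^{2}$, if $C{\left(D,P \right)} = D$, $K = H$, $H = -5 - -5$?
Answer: $\frac{47089}{36} \approx 1308.0$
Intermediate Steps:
$H = 0$ ($H = -5 + 5 = 0$)
$K = 0$
$v{\left(g,w \right)} = -1$ ($v{\left(g,w \right)} = 0 - 1 = -1$)
$n{\left(Y,R \right)} = \frac{1}{6}$ ($n{\left(Y,R \right)} = - \frac{1}{-6} = \left(-1\right) \left(- \frac{1}{6}\right) = \frac{1}{6}$)
$\left(\left(154 - 118\right) + n{\left(-19,- (5 + 4) \right)}\right)^{2} = \left(\left(154 - 118\right) + \frac{1}{6}\right)^{2} = \left(36 + \frac{1}{6}\right)^{2} = \left(\frac{217}{6}\right)^{2} = \frac{47089}{36}$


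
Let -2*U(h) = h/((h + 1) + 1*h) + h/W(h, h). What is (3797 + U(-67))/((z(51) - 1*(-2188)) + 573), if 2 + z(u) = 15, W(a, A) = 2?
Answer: 2028781/1475768 ≈ 1.3747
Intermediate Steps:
z(u) = 13 (z(u) = -2 + 15 = 13)
U(h) = -h/4 - h/(2*(1 + 2*h)) (U(h) = -(h/((h + 1) + 1*h) + h/2)/2 = -(h/((1 + h) + h) + h*(1/2))/2 = -(h/(1 + 2*h) + h/2)/2 = -(h/2 + h/(1 + 2*h))/2 = -h/4 - h/(2*(1 + 2*h)))
(3797 + U(-67))/((z(51) - 1*(-2188)) + 573) = (3797 - 1*(-67)*(3 + 2*(-67))/(4 + 8*(-67)))/((13 - 1*(-2188)) + 573) = (3797 - 1*(-67)*(3 - 134)/(4 - 536))/((13 + 2188) + 573) = (3797 - 1*(-67)*(-131)/(-532))/(2201 + 573) = (3797 - 1*(-67)*(-1/532)*(-131))/2774 = (3797 + 8777/532)*(1/2774) = (2028781/532)*(1/2774) = 2028781/1475768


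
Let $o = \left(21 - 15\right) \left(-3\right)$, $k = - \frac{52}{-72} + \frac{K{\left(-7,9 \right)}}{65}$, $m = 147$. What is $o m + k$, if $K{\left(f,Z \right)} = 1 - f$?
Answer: $- \frac{3094831}{1170} \approx -2645.2$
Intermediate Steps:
$k = \frac{989}{1170}$ ($k = - \frac{52}{-72} + \frac{1 - -7}{65} = \left(-52\right) \left(- \frac{1}{72}\right) + \left(1 + 7\right) \frac{1}{65} = \frac{13}{18} + 8 \cdot \frac{1}{65} = \frac{13}{18} + \frac{8}{65} = \frac{989}{1170} \approx 0.8453$)
$o = -18$ ($o = 6 \left(-3\right) = -18$)
$o m + k = \left(-18\right) 147 + \frac{989}{1170} = -2646 + \frac{989}{1170} = - \frac{3094831}{1170}$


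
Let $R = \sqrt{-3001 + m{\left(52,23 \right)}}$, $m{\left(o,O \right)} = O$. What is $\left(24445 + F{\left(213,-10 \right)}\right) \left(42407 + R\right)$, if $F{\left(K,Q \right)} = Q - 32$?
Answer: $1034858021 + 24403 i \sqrt{2978} \approx 1.0349 \cdot 10^{9} + 1.3317 \cdot 10^{6} i$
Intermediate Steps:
$F{\left(K,Q \right)} = -32 + Q$ ($F{\left(K,Q \right)} = Q - 32 = -32 + Q$)
$R = i \sqrt{2978}$ ($R = \sqrt{-3001 + 23} = \sqrt{-2978} = i \sqrt{2978} \approx 54.571 i$)
$\left(24445 + F{\left(213,-10 \right)}\right) \left(42407 + R\right) = \left(24445 - 42\right) \left(42407 + i \sqrt{2978}\right) = 24403 \left(42407 + i \sqrt{2978}\right) = 1034858021 + 24403 i \sqrt{2978}$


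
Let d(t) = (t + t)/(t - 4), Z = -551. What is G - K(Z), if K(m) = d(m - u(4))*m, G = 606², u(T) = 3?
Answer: 102764098/279 ≈ 3.6833e+5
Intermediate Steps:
G = 367236
d(t) = 2*t/(-4 + t) (d(t) = (2*t)/(-4 + t) = 2*t/(-4 + t))
K(m) = 2*m*(-3 + m)/(-7 + m) (K(m) = (2*(m - 1*3)/(-4 + (m - 1*3)))*m = (2*(m - 3)/(-4 + (m - 3)))*m = (2*(-3 + m)/(-4 + (-3 + m)))*m = (2*(-3 + m)/(-7 + m))*m = 2*m*(-3 + m)/(-7 + m))
G - K(Z) = 367236 - 2*(-551)*(-3 - 551)/(-7 - 551) = 367236 - 2*(-551)*(-554)/(-558) = 367236 - 2*(-551)*(-1)*(-554)/558 = 367236 - 1*(-305254/279) = 367236 + 305254/279 = 102764098/279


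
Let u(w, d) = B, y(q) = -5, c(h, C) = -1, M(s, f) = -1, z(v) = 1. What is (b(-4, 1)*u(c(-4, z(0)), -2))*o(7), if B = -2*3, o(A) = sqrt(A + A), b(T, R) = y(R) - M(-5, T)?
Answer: 24*sqrt(14) ≈ 89.800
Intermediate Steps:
b(T, R) = -4 (b(T, R) = -5 - 1*(-1) = -5 + 1 = -4)
o(A) = sqrt(2)*sqrt(A) (o(A) = sqrt(2*A) = sqrt(2)*sqrt(A))
B = -6
u(w, d) = -6
(b(-4, 1)*u(c(-4, z(0)), -2))*o(7) = (-4*(-6))*(sqrt(2)*sqrt(7)) = 24*sqrt(14)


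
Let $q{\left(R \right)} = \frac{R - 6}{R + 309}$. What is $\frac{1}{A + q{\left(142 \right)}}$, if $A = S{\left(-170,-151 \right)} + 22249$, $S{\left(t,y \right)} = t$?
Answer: $\frac{451}{9957765} \approx 4.5291 \cdot 10^{-5}$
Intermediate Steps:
$A = 22079$ ($A = -170 + 22249 = 22079$)
$q{\left(R \right)} = \frac{-6 + R}{309 + R}$
$\frac{1}{A + q{\left(142 \right)}} = \frac{1}{22079 + \frac{-6 + 142}{309 + 142}} = \frac{1}{22079 + \frac{1}{451} \cdot 136} = \frac{1}{22079 + \frac{136}{451}} = \frac{1}{\frac{9957765}{451}} = \frac{451}{9957765}$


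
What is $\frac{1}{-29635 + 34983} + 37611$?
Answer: $\frac{201143629}{5348} \approx 37611.0$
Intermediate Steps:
$\frac{1}{-29635 + 34983} + 37611 = \frac{1}{5348} + 37611 = \frac{201143629}{5348}$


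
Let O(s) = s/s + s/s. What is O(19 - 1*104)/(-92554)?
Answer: -1/46277 ≈ -2.1609e-5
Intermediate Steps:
O(s) = 2 (O(s) = 1 + 1 = 2)
O(19 - 1*104)/(-92554) = 2/(-92554) = 2*(-1/92554) = -1/46277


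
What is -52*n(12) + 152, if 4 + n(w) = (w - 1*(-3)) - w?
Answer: 204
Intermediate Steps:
n(w) = -1 (n(w) = -4 + ((w - 1*(-3)) - w) = -4 + ((w + 3) - w) = -4 + ((3 + w) - w) = -4 + 3 = -1)
-52*n(12) + 152 = -52*(-1) + 152 = 52 + 152 = 204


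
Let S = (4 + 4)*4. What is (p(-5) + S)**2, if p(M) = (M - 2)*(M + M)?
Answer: 10404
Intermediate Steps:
p(M) = 2*M*(-2 + M) (p(M) = (-2 + M)*(2*M) = 2*M*(-2 + M))
S = 32 (S = 8*4 = 32)
(p(-5) + S)**2 = (2*(-5)*(-2 - 5) + 32)**2 = (2*(-5)*(-7) + 32)**2 = (70 + 32)**2 = 102**2 = 10404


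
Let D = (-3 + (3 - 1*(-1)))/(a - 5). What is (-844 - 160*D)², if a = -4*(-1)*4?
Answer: 89189136/121 ≈ 7.3710e+5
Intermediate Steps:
a = 16 (a = 4*4 = 16)
D = 1/11 (D = (-3 + (3 - 1*(-1)))/(16 - 5) = (-3 + (3 + 1))/11 = (-3 + 4)*(1/11) = 1*(1/11) = 1/11 ≈ 0.090909)
(-844 - 160*D)² = (-844 - 160*1/11)² = (-844 - 160/11)² = (-9444/11)² = 89189136/121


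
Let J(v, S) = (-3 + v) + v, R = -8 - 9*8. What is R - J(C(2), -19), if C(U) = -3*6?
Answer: -41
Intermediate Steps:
R = -80 (R = -8 - 72 = -80)
C(U) = -18
J(v, S) = -3 + 2*v
R - J(C(2), -19) = -80 - (-3 + 2*(-18)) = -80 - (-3 - 36) = -80 - 1*(-39) = -80 + 39 = -41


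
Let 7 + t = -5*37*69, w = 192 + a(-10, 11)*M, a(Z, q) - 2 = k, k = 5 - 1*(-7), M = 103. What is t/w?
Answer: -6386/817 ≈ -7.8164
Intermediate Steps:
k = 12 (k = 5 + 7 = 12)
a(Z, q) = 14 (a(Z, q) = 2 + 12 = 14)
w = 1634 (w = 192 + 14*103 = 192 + 1442 = 1634)
t = -12772 (t = -7 - 5*37*69 = -7 - 185*69 = -7 - 12765 = -12772)
t/w = -12772/1634 = -12772*1/1634 = -6386/817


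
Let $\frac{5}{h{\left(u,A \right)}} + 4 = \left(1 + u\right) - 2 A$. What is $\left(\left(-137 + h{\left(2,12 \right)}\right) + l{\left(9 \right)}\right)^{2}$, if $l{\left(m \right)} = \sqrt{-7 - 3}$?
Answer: $\frac{470346}{25} - \frac{1372 i \sqrt{10}}{5} \approx 18814.0 - 867.73 i$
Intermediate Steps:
$l{\left(m \right)} = i \sqrt{10}$ ($l{\left(m \right)} = \sqrt{-10} = i \sqrt{10}$)
$h{\left(u,A \right)} = \frac{5}{-3 + u - 2 A}$ ($h{\left(u,A \right)} = \frac{5}{-4 - \left(-1 - u + 2 A\right)} = \frac{5}{-4 + \left(1 + u - 2 A\right)} = \frac{5}{-3 + u - 2 A}$)
$\left(\left(-137 + h{\left(2,12 \right)}\right) + l{\left(9 \right)}\right)^{2} = \left(\left(-137 + \frac{5}{-3 + 2 - 24}\right) + i \sqrt{10}\right)^{2} = \left(\left(-137 + \frac{5}{-25}\right) + i \sqrt{10}\right)^{2} = \left(\left(-137 + 5 \left(- \frac{1}{25}\right)\right) + i \sqrt{10}\right)^{2} = \left(\left(-137 - \frac{1}{5}\right) + i \sqrt{10}\right)^{2} = \left(- \frac{686}{5} + i \sqrt{10}\right)^{2}$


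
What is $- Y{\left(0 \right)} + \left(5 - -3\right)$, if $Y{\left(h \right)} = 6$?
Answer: $2$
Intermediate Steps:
$- Y{\left(0 \right)} + \left(5 - -3\right) = \left(-1\right) 6 + \left(5 - -3\right) = -6 + \left(5 + 3\right) = -6 + 8 = 2$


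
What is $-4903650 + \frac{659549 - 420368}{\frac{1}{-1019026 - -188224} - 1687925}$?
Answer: $- \frac{6876542891232309312}{1402331465851} \approx -4.9036 \cdot 10^{6}$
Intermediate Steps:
$-4903650 + \frac{659549 - 420368}{\frac{1}{-1019026 - -188224} - 1687925} = -4903650 + \frac{239181}{\frac{1}{-1019026 + 188224} - 1687925} = -4903650 + \frac{239181}{\frac{1}{-830802} - 1687925} = -4903650 + \frac{239181}{- \frac{1}{830802} - 1687925} = -4903650 + \frac{239181}{- \frac{1402331465851}{830802}} = -4903650 + 239181 \left(- \frac{830802}{1402331465851}\right) = -4903650 - \frac{198712053162}{1402331465851} = - \frac{6876542891232309312}{1402331465851}$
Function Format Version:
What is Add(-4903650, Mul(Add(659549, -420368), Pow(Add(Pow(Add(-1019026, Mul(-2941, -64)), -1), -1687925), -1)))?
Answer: Rational(-6876542891232309312, 1402331465851) ≈ -4.9036e+6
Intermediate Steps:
Add(-4903650, Mul(Add(659549, -420368), Pow(Add(Pow(Add(-1019026, Mul(-2941, -64)), -1), -1687925), -1))) = Add(-4903650, Mul(239181, Pow(Add(Pow(Add(-1019026, 188224), -1), -1687925), -1))) = Add(-4903650, Mul(239181, Pow(Add(Pow(-830802, -1), -1687925), -1))) = Add(-4903650, Mul(239181, Pow(Add(Rational(-1, 830802), -1687925), -1))) = Add(-4903650, Mul(239181, Pow(Rational(-1402331465851, 830802), -1))) = Add(-4903650, Mul(239181, Rational(-830802, 1402331465851))) = Add(-4903650, Rational(-198712053162, 1402331465851)) = Rational(-6876542891232309312, 1402331465851)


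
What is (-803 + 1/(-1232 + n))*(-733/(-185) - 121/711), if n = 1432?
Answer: -13350541337/4384500 ≈ -3044.9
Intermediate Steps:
(-803 + 1/(-1232 + n))*(-733/(-185) - 121/711) = (-803 + 1/(-1232 + 1432))*(-733/(-185) - 121/711) = (-803 + 1/200)*(-733*(-1/185) - 121*1/711) = (-803 + 1/200)*(733/185 - 121/711) = -160599/200*498778/131535 = -13350541337/4384500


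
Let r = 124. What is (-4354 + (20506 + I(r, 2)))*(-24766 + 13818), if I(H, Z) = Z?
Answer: -176853992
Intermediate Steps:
(-4354 + (20506 + I(r, 2)))*(-24766 + 13818) = (-4354 + (20506 + 2))*(-24766 + 13818) = (-4354 + 20508)*(-10948) = 16154*(-10948) = -176853992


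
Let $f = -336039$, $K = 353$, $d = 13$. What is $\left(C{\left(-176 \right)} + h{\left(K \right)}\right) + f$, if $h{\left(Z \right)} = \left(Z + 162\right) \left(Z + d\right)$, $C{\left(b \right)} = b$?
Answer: $-147725$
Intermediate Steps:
$h{\left(Z \right)} = \left(13 + Z\right) \left(162 + Z\right)$ ($h{\left(Z \right)} = \left(Z + 162\right) \left(Z + 13\right) = \left(162 + Z\right) \left(13 + Z\right) = \left(13 + Z\right) \left(162 + Z\right)$)
$\left(C{\left(-176 \right)} + h{\left(K \right)}\right) + f = \left(-176 + \left(2106 + 353^{2} + 175 \cdot 353\right)\right) - 336039 = \left(-176 + \left(2106 + 124609 + 61775\right)\right) - 336039 = \left(-176 + 188490\right) - 336039 = 188314 - 336039 = -147725$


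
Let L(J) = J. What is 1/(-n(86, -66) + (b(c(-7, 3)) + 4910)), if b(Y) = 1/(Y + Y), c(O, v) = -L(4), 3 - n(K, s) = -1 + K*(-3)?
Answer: 8/37183 ≈ 0.00021515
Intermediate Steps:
n(K, s) = 4 + 3*K (n(K, s) = 3 - (-1 + K*(-3)) = 3 - (-1 - 3*K) = 3 + (1 + 3*K) = 4 + 3*K)
c(O, v) = -4 (c(O, v) = -1*4 = -4)
b(Y) = 1/(2*Y)
1/(-n(86, -66) + (b(c(-7, 3)) + 4910)) = 1/(-(4 + 3*86) + ((1/2)/(-4) + 4910)) = 1/(-(4 + 258) + ((1/2)*(-1/4) + 4910)) = 1/(-1*262 + (-1/8 + 4910)) = 1/(-262 + 39279/8) = 1/(37183/8) = 8/37183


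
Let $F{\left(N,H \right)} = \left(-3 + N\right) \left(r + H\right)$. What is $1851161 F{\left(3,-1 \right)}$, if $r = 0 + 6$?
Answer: $0$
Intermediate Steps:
$r = 6$
$F{\left(N,H \right)} = \left(-3 + N\right) \left(6 + H\right)$
$1851161 F{\left(3,-1 \right)} = 1851161 \left(-18 - -3 + 6 \cdot 3 - 3\right) = 1851161 \left(-18 + 3 + 18 - 3\right) = 1851161 \cdot 0 = 0$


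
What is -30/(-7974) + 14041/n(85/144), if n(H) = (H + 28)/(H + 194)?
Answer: 522885582854/5471493 ≈ 95565.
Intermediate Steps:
n(H) = (28 + H)/(194 + H)
-30/(-7974) + 14041/n(85/144) = -30/(-7974) + 14041/(((28 + 85/144)/(194 + 85/144))) = -30*(-1/7974) + 14041/(((28 + 85*(1/144))/(194 + 85*(1/144)))) = 5/1329 + 14041/(((28 + 85/144)/(194 + 85/144))) = 5/1329 + 14041/(((4117/144)/(28021/144))) = 5/1329 + 14041/(((144/28021)*(4117/144))) = 5/1329 + 14041/(4117/28021) = 5/1329 + 14041*(28021/4117) = 5/1329 + 393442861/4117 = 522885582854/5471493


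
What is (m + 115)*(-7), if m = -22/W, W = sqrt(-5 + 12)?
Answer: -805 + 22*sqrt(7) ≈ -746.79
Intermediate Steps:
W = sqrt(7) ≈ 2.6458
m = -22*sqrt(7)/7 ≈ -8.3152
(m + 115)*(-7) = (-22*sqrt(7)/7 + 115)*(-7) = (115 - 22*sqrt(7)/7)*(-7) = -805 + 22*sqrt(7)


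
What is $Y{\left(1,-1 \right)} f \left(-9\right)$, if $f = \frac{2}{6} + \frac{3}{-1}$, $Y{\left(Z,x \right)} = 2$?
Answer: $48$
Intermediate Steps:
$f = - \frac{8}{3}$ ($f = 2 \cdot \frac{1}{6} + 3 \left(-1\right) = \frac{1}{3} - 3 = - \frac{8}{3} \approx -2.6667$)
$Y{\left(1,-1 \right)} f \left(-9\right) = 2 \left(- \frac{8}{3}\right) \left(-9\right) = \left(- \frac{16}{3}\right) \left(-9\right) = 48$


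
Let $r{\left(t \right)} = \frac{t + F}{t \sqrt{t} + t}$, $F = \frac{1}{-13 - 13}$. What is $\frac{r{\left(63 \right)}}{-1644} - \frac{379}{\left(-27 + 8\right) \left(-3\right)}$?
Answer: $- \frac{21092337649}{3172203216} - \frac{1637 \sqrt{7}}{55652688} \approx -6.6492$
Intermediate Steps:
$F = - \frac{1}{26}$ ($F = \frac{1}{-26} = - \frac{1}{26} \approx -0.038462$)
$r{\left(t \right)} = \frac{- \frac{1}{26} + t}{t + t^{\frac{3}{2}}}$ ($r{\left(t \right)} = \frac{t - \frac{1}{26}}{t \sqrt{t} + t} = \frac{- \frac{1}{26} + t}{t^{\frac{3}{2}} + t} = \frac{- \frac{1}{26} + t}{t + t^{\frac{3}{2}}}$)
$\frac{r{\left(63 \right)}}{-1644} - \frac{379}{\left(-27 + 8\right) \left(-3\right)} = \frac{\frac{1}{63 + 63^{\frac{3}{2}}} \left(- \frac{1}{26} + 63\right)}{-1644} - \frac{379}{\left(-27 + 8\right) \left(-3\right)} = \frac{1}{63 + 189 \sqrt{7}} \cdot \frac{1637}{26} \left(- \frac{1}{1644}\right) - \frac{379}{\left(-19\right) \left(-3\right)} = \frac{1637}{26 \left(63 + 189 \sqrt{7}\right)} \left(- \frac{1}{1644}\right) - \frac{379}{57} = - \frac{1637}{42744 \left(63 + 189 \sqrt{7}\right)} - \frac{379}{57} = - \frac{379}{57} - \frac{1637}{42744 \left(63 + 189 \sqrt{7}\right)}$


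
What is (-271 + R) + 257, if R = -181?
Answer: -195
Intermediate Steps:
(-271 + R) + 257 = (-271 - 181) + 257 = -452 + 257 = -195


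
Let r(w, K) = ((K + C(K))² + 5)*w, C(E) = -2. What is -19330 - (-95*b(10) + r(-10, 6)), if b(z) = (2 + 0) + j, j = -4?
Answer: -19310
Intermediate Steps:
b(z) = -2 (b(z) = (2 + 0) - 4 = 2 - 4 = -2)
r(w, K) = w*(5 + (-2 + K)²) (r(w, K) = ((K - 2)² + 5)*w = ((-2 + K)² + 5)*w = (5 + (-2 + K)²)*w = w*(5 + (-2 + K)²))
-19330 - (-95*b(10) + r(-10, 6)) = -19330 - (-95*(-2) - 10*(5 + (-2 + 6)²)) = -19330 - (190 - 10*(5 + 4²)) = -19330 - (190 - 10*(5 + 16)) = -19330 - (190 - 10*21) = -19330 - (190 - 210) = -19330 - 1*(-20) = -19330 + 20 = -19310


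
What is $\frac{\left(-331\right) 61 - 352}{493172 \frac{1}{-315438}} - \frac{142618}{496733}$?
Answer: $\frac{1609390390928513}{122487403538} \approx 13139.0$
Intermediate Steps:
$\frac{\left(-331\right) 61 - 352}{493172 \frac{1}{-315438}} - \frac{142618}{496733} = \frac{-20191 - 352}{493172 \left(- \frac{1}{315438}\right)} - \frac{142618}{496733} = - \frac{20543}{- \frac{246586}{157719}} - \frac{142618}{496733} = \left(-20543\right) \left(- \frac{157719}{246586}\right) - \frac{142618}{496733} = \frac{3240021417}{246586} - \frac{142618}{496733} = \frac{1609390390928513}{122487403538}$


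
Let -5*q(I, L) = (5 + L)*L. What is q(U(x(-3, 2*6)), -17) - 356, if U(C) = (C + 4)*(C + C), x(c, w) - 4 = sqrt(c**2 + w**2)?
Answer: -1984/5 ≈ -396.80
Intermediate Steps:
x(c, w) = 4 + sqrt(c**2 + w**2)
U(C) = 2*C*(4 + C) (U(C) = (4 + C)*(2*C) = 2*C*(4 + C))
q(I, L) = -L*(5 + L)/5 (q(I, L) = -(5 + L)*L/5 = -L*(5 + L)/5)
q(U(x(-3, 2*6)), -17) - 356 = -1/5*(-17)*(5 - 17) - 356 = -1/5*(-17)*(-12) - 356 = -204/5 - 356 = -1984/5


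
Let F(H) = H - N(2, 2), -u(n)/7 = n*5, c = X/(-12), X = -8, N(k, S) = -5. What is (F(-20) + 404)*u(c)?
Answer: -27230/3 ≈ -9076.7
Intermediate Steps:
c = ⅔ (c = -8/(-12) = -8*(-1/12) = ⅔ ≈ 0.66667)
u(n) = -35*n (u(n) = -7*n*5 = -35*n)
F(H) = 5 + H (F(H) = H - 1*(-5) = H + 5 = 5 + H)
(F(-20) + 404)*u(c) = ((5 - 20) + 404)*(-35*⅔) = (-15 + 404)*(-70/3) = 389*(-70/3) = -27230/3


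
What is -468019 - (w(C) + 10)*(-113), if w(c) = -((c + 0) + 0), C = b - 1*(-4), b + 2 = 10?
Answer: -468245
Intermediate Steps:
b = 8 (b = -2 + 10 = 8)
C = 12 (C = 8 - 1*(-4) = 8 + 4 = 12)
w(c) = -c (w(c) = -(c + 0) = -c)
-468019 - (w(C) + 10)*(-113) = -468019 - (-1*12 + 10)*(-113) = -468019 - (-12 + 10)*(-113) = -468019 - (-2)*(-113) = -468019 - 1*226 = -468019 - 226 = -468245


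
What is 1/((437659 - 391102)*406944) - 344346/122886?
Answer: -362445051644149/129344968773216 ≈ -2.8022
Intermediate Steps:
1/((437659 - 391102)*406944) - 344346/122886 = (1/406944)/46557 - 344346*1/122886 = (1/46557)*(1/406944) - 57391/20481 = 1/18946091808 - 57391/20481 = -362445051644149/129344968773216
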